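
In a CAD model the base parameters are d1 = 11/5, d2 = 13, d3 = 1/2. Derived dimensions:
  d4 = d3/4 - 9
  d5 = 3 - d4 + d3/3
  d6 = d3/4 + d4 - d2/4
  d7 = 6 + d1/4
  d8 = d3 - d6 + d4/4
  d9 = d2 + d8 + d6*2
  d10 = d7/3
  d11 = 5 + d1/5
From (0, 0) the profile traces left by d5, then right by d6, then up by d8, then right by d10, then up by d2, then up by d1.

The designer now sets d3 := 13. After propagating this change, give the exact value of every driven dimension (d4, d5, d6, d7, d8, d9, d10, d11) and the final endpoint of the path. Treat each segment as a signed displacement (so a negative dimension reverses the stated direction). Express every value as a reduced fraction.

Apply edit: d3 := 13
  d4 = d3/4 - 9 = -23/4
  d5 = 3 - d4 + d3/3 = 157/12
  d6 = d3/4 + d4 - d2/4 = -23/4
  d7 = 6 + d1/4 = 131/20
  d8 = d3 - d6 + d4/4 = 277/16
  d9 = d2 + d8 + d6*2 = 301/16
  d10 = d7/3 = 131/60
  d11 = 5 + d1/5 = 136/25
Walk from origin (0, 0):
  seg 1: left by d5 = 157/12 → (-157/12, 0)
  seg 2: right by d6 = -23/4 → (-113/6, 0)
  seg 3: up by d8 = 277/16 → (-113/6, 277/16)
  seg 4: right by d10 = 131/60 → (-333/20, 277/16)
  seg 5: up by d2 = 13 → (-333/20, 485/16)
  seg 6: up by d1 = 11/5 → (-333/20, 2601/80)

d4 = -23/4
d5 = 157/12
d6 = -23/4
d7 = 131/20
d8 = 277/16
d9 = 301/16
d10 = 131/60
d11 = 136/25
endpoint = (-333/20, 2601/80)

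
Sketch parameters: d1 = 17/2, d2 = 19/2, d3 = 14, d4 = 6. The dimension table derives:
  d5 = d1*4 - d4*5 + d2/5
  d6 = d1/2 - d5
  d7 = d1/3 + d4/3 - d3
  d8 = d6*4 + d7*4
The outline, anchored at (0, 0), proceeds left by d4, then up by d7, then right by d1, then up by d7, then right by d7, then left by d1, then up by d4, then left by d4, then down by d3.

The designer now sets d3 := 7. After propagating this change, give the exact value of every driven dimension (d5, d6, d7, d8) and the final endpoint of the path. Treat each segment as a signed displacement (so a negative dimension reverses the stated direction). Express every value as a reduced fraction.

Apply edit: d3 := 7
  d5 = d1*4 - d4*5 + d2/5 = 59/10
  d6 = d1/2 - d5 = -33/20
  d7 = d1/3 + d4/3 - d3 = -13/6
  d8 = d6*4 + d7*4 = -229/15
Walk from origin (0, 0):
  seg 1: left by d4 = 6 → (-6, 0)
  seg 2: up by d7 = -13/6 → (-6, -13/6)
  seg 3: right by d1 = 17/2 → (5/2, -13/6)
  seg 4: up by d7 = -13/6 → (5/2, -13/3)
  seg 5: right by d7 = -13/6 → (1/3, -13/3)
  seg 6: left by d1 = 17/2 → (-49/6, -13/3)
  seg 7: up by d4 = 6 → (-49/6, 5/3)
  seg 8: left by d4 = 6 → (-85/6, 5/3)
  seg 9: down by d3 = 7 → (-85/6, -16/3)

d5 = 59/10
d6 = -33/20
d7 = -13/6
d8 = -229/15
endpoint = (-85/6, -16/3)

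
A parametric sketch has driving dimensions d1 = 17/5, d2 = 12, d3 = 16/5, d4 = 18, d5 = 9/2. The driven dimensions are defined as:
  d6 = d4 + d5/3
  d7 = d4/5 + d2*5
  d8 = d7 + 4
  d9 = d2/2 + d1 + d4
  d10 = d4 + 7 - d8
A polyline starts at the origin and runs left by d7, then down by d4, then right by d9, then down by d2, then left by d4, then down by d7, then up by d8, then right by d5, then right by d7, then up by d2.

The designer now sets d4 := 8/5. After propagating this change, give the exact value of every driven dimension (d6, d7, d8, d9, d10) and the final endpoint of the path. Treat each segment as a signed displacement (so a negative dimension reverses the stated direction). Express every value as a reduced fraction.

d6 = 31/10
d7 = 1508/25
d8 = 1608/25
d9 = 11
d10 = -1393/25
endpoint = (139/10, 12/5)

Apply edit: d4 := 8/5
  d6 = d4 + d5/3 = 31/10
  d7 = d4/5 + d2*5 = 1508/25
  d8 = d7 + 4 = 1608/25
  d9 = d2/2 + d1 + d4 = 11
  d10 = d4 + 7 - d8 = -1393/25
Walk from origin (0, 0):
  seg 1: left by d7 = 1508/25 → (-1508/25, 0)
  seg 2: down by d4 = 8/5 → (-1508/25, -8/5)
  seg 3: right by d9 = 11 → (-1233/25, -8/5)
  seg 4: down by d2 = 12 → (-1233/25, -68/5)
  seg 5: left by d4 = 8/5 → (-1273/25, -68/5)
  seg 6: down by d7 = 1508/25 → (-1273/25, -1848/25)
  seg 7: up by d8 = 1608/25 → (-1273/25, -48/5)
  seg 8: right by d5 = 9/2 → (-2321/50, -48/5)
  seg 9: right by d7 = 1508/25 → (139/10, -48/5)
  seg 10: up by d2 = 12 → (139/10, 12/5)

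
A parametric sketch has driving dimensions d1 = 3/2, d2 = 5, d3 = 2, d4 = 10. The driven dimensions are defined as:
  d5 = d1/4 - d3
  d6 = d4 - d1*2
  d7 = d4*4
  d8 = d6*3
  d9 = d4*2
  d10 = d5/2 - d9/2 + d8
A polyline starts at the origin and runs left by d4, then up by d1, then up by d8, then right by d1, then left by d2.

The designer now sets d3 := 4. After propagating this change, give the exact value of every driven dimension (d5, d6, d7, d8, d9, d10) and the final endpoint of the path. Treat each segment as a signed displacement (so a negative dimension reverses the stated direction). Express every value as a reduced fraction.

d5 = -29/8
d6 = 7
d7 = 40
d8 = 21
d9 = 20
d10 = 147/16
endpoint = (-27/2, 45/2)

Apply edit: d3 := 4
  d5 = d1/4 - d3 = -29/8
  d6 = d4 - d1*2 = 7
  d7 = d4*4 = 40
  d8 = d6*3 = 21
  d9 = d4*2 = 20
  d10 = d5/2 - d9/2 + d8 = 147/16
Walk from origin (0, 0):
  seg 1: left by d4 = 10 → (-10, 0)
  seg 2: up by d1 = 3/2 → (-10, 3/2)
  seg 3: up by d8 = 21 → (-10, 45/2)
  seg 4: right by d1 = 3/2 → (-17/2, 45/2)
  seg 5: left by d2 = 5 → (-27/2, 45/2)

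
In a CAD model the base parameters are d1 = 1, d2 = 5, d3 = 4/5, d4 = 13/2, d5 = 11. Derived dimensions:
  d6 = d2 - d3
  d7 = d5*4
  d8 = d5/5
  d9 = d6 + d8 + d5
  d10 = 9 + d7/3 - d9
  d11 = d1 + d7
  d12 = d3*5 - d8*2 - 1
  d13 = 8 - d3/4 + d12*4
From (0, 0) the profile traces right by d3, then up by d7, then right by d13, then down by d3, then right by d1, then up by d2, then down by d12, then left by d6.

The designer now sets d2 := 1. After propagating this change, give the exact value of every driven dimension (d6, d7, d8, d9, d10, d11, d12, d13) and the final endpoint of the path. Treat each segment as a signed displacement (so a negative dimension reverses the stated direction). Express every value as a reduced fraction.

d6 = 1/5
d7 = 44
d8 = 11/5
d9 = 67/5
d10 = 154/15
d11 = 45
d12 = -7/5
d13 = 11/5
endpoint = (19/5, 228/5)

Apply edit: d2 := 1
  d6 = d2 - d3 = 1/5
  d7 = d5*4 = 44
  d8 = d5/5 = 11/5
  d9 = d6 + d8 + d5 = 67/5
  d10 = 9 + d7/3 - d9 = 154/15
  d11 = d1 + d7 = 45
  d12 = d3*5 - d8*2 - 1 = -7/5
  d13 = 8 - d3/4 + d12*4 = 11/5
Walk from origin (0, 0):
  seg 1: right by d3 = 4/5 → (4/5, 0)
  seg 2: up by d7 = 44 → (4/5, 44)
  seg 3: right by d13 = 11/5 → (3, 44)
  seg 4: down by d3 = 4/5 → (3, 216/5)
  seg 5: right by d1 = 1 → (4, 216/5)
  seg 6: up by d2 = 1 → (4, 221/5)
  seg 7: down by d12 = -7/5 → (4, 228/5)
  seg 8: left by d6 = 1/5 → (19/5, 228/5)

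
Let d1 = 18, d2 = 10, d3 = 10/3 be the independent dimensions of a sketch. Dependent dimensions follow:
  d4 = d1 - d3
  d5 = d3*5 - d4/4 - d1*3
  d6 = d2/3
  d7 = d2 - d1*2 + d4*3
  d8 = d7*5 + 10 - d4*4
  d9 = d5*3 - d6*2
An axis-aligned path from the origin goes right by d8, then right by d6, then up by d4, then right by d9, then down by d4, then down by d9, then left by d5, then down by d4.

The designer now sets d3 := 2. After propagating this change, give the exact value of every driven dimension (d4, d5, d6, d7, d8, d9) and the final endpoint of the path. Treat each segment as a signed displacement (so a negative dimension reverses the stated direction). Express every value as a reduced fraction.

Apply edit: d3 := 2
  d4 = d1 - d3 = 16
  d5 = d3*5 - d4/4 - d1*3 = -48
  d6 = d2/3 = 10/3
  d7 = d2 - d1*2 + d4*3 = 22
  d8 = d7*5 + 10 - d4*4 = 56
  d9 = d5*3 - d6*2 = -452/3
Walk from origin (0, 0):
  seg 1: right by d8 = 56 → (56, 0)
  seg 2: right by d6 = 10/3 → (178/3, 0)
  seg 3: up by d4 = 16 → (178/3, 16)
  seg 4: right by d9 = -452/3 → (-274/3, 16)
  seg 5: down by d4 = 16 → (-274/3, 0)
  seg 6: down by d9 = -452/3 → (-274/3, 452/3)
  seg 7: left by d5 = -48 → (-130/3, 452/3)
  seg 8: down by d4 = 16 → (-130/3, 404/3)

d4 = 16
d5 = -48
d6 = 10/3
d7 = 22
d8 = 56
d9 = -452/3
endpoint = (-130/3, 404/3)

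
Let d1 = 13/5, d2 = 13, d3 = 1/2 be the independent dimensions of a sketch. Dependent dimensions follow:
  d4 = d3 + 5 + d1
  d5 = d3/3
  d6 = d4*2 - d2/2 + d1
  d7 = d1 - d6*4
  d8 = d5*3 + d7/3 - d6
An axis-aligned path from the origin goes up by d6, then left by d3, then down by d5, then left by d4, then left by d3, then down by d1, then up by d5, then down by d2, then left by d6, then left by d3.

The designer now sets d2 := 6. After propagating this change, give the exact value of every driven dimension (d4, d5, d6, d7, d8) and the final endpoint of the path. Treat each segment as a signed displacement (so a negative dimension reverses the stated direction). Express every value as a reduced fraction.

Apply edit: d2 := 6
  d4 = d3 + 5 + d1 = 81/10
  d5 = d3/3 = 1/6
  d6 = d4*2 - d2/2 + d1 = 79/5
  d7 = d1 - d6*4 = -303/5
  d8 = d5*3 + d7/3 - d6 = -71/2
Walk from origin (0, 0):
  seg 1: up by d6 = 79/5 → (0, 79/5)
  seg 2: left by d3 = 1/2 → (-1/2, 79/5)
  seg 3: down by d5 = 1/6 → (-1/2, 469/30)
  seg 4: left by d4 = 81/10 → (-43/5, 469/30)
  seg 5: left by d3 = 1/2 → (-91/10, 469/30)
  seg 6: down by d1 = 13/5 → (-91/10, 391/30)
  seg 7: up by d5 = 1/6 → (-91/10, 66/5)
  seg 8: down by d2 = 6 → (-91/10, 36/5)
  seg 9: left by d6 = 79/5 → (-249/10, 36/5)
  seg 10: left by d3 = 1/2 → (-127/5, 36/5)

d4 = 81/10
d5 = 1/6
d6 = 79/5
d7 = -303/5
d8 = -71/2
endpoint = (-127/5, 36/5)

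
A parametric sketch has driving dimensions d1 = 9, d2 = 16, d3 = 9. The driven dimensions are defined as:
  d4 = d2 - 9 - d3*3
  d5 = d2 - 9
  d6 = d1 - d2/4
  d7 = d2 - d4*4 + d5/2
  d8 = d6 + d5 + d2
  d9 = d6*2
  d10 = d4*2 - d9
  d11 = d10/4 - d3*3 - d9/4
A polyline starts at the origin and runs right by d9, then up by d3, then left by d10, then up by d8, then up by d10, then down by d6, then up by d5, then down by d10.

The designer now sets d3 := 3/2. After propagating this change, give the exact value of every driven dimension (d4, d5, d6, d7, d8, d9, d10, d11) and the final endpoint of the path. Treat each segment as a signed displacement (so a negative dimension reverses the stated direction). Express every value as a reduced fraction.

d4 = 5/2
d5 = 7
d6 = 5
d7 = 19/2
d8 = 28
d9 = 10
d10 = -5
d11 = -33/4
endpoint = (15, 63/2)

Apply edit: d3 := 3/2
  d4 = d2 - 9 - d3*3 = 5/2
  d5 = d2 - 9 = 7
  d6 = d1 - d2/4 = 5
  d7 = d2 - d4*4 + d5/2 = 19/2
  d8 = d6 + d5 + d2 = 28
  d9 = d6*2 = 10
  d10 = d4*2 - d9 = -5
  d11 = d10/4 - d3*3 - d9/4 = -33/4
Walk from origin (0, 0):
  seg 1: right by d9 = 10 → (10, 0)
  seg 2: up by d3 = 3/2 → (10, 3/2)
  seg 3: left by d10 = -5 → (15, 3/2)
  seg 4: up by d8 = 28 → (15, 59/2)
  seg 5: up by d10 = -5 → (15, 49/2)
  seg 6: down by d6 = 5 → (15, 39/2)
  seg 7: up by d5 = 7 → (15, 53/2)
  seg 8: down by d10 = -5 → (15, 63/2)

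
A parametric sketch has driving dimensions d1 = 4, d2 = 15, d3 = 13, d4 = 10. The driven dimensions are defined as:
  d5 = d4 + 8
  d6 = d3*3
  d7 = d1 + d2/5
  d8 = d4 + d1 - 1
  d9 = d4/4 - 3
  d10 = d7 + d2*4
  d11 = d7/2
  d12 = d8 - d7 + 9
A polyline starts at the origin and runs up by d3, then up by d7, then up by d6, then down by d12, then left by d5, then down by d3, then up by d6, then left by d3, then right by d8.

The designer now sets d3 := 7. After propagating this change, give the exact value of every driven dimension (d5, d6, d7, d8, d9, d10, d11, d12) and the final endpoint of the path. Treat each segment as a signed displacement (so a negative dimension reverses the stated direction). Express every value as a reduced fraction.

Apply edit: d3 := 7
  d5 = d4 + 8 = 18
  d6 = d3*3 = 21
  d7 = d1 + d2/5 = 7
  d8 = d4 + d1 - 1 = 13
  d9 = d4/4 - 3 = -1/2
  d10 = d7 + d2*4 = 67
  d11 = d7/2 = 7/2
  d12 = d8 - d7 + 9 = 15
Walk from origin (0, 0):
  seg 1: up by d3 = 7 → (0, 7)
  seg 2: up by d7 = 7 → (0, 14)
  seg 3: up by d6 = 21 → (0, 35)
  seg 4: down by d12 = 15 → (0, 20)
  seg 5: left by d5 = 18 → (-18, 20)
  seg 6: down by d3 = 7 → (-18, 13)
  seg 7: up by d6 = 21 → (-18, 34)
  seg 8: left by d3 = 7 → (-25, 34)
  seg 9: right by d8 = 13 → (-12, 34)

d5 = 18
d6 = 21
d7 = 7
d8 = 13
d9 = -1/2
d10 = 67
d11 = 7/2
d12 = 15
endpoint = (-12, 34)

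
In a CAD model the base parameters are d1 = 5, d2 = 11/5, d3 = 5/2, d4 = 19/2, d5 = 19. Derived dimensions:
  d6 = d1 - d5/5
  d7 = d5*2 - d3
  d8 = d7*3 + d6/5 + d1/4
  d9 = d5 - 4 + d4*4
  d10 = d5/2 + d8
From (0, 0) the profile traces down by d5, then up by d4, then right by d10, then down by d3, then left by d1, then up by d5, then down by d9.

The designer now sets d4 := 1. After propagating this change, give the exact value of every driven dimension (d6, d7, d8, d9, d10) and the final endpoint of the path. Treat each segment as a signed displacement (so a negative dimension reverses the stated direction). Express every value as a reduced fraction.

d6 = 6/5
d7 = 71/2
d8 = 10799/100
d9 = 19
d10 = 11749/100
endpoint = (11249/100, -41/2)

Apply edit: d4 := 1
  d6 = d1 - d5/5 = 6/5
  d7 = d5*2 - d3 = 71/2
  d8 = d7*3 + d6/5 + d1/4 = 10799/100
  d9 = d5 - 4 + d4*4 = 19
  d10 = d5/2 + d8 = 11749/100
Walk from origin (0, 0):
  seg 1: down by d5 = 19 → (0, -19)
  seg 2: up by d4 = 1 → (0, -18)
  seg 3: right by d10 = 11749/100 → (11749/100, -18)
  seg 4: down by d3 = 5/2 → (11749/100, -41/2)
  seg 5: left by d1 = 5 → (11249/100, -41/2)
  seg 6: up by d5 = 19 → (11249/100, -3/2)
  seg 7: down by d9 = 19 → (11249/100, -41/2)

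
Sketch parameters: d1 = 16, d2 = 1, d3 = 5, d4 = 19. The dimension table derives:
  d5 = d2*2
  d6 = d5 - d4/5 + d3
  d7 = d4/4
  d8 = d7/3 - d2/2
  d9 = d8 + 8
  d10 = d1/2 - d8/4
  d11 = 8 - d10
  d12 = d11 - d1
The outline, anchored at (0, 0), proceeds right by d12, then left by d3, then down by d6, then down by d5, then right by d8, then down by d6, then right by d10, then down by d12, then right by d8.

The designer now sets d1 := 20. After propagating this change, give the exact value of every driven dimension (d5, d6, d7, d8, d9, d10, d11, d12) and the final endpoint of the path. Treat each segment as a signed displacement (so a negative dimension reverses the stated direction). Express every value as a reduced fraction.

d5 = 2
d6 = 16/5
d7 = 19/4
d8 = 13/12
d9 = 109/12
d10 = 467/48
d11 = -83/48
d12 = -1043/48
endpoint = (-89/6, 3199/240)

Apply edit: d1 := 20
  d5 = d2*2 = 2
  d6 = d5 - d4/5 + d3 = 16/5
  d7 = d4/4 = 19/4
  d8 = d7/3 - d2/2 = 13/12
  d9 = d8 + 8 = 109/12
  d10 = d1/2 - d8/4 = 467/48
  d11 = 8 - d10 = -83/48
  d12 = d11 - d1 = -1043/48
Walk from origin (0, 0):
  seg 1: right by d12 = -1043/48 → (-1043/48, 0)
  seg 2: left by d3 = 5 → (-1283/48, 0)
  seg 3: down by d6 = 16/5 → (-1283/48, -16/5)
  seg 4: down by d5 = 2 → (-1283/48, -26/5)
  seg 5: right by d8 = 13/12 → (-1231/48, -26/5)
  seg 6: down by d6 = 16/5 → (-1231/48, -42/5)
  seg 7: right by d10 = 467/48 → (-191/12, -42/5)
  seg 8: down by d12 = -1043/48 → (-191/12, 3199/240)
  seg 9: right by d8 = 13/12 → (-89/6, 3199/240)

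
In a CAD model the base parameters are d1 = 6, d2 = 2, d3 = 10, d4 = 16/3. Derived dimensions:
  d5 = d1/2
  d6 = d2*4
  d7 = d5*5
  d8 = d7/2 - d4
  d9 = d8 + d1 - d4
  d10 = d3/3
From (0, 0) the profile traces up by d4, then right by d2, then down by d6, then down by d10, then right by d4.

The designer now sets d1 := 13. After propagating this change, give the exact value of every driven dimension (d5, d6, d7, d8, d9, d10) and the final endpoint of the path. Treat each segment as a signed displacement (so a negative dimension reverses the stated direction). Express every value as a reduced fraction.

Apply edit: d1 := 13
  d5 = d1/2 = 13/2
  d6 = d2*4 = 8
  d7 = d5*5 = 65/2
  d8 = d7/2 - d4 = 131/12
  d9 = d8 + d1 - d4 = 223/12
  d10 = d3/3 = 10/3
Walk from origin (0, 0):
  seg 1: up by d4 = 16/3 → (0, 16/3)
  seg 2: right by d2 = 2 → (2, 16/3)
  seg 3: down by d6 = 8 → (2, -8/3)
  seg 4: down by d10 = 10/3 → (2, -6)
  seg 5: right by d4 = 16/3 → (22/3, -6)

d5 = 13/2
d6 = 8
d7 = 65/2
d8 = 131/12
d9 = 223/12
d10 = 10/3
endpoint = (22/3, -6)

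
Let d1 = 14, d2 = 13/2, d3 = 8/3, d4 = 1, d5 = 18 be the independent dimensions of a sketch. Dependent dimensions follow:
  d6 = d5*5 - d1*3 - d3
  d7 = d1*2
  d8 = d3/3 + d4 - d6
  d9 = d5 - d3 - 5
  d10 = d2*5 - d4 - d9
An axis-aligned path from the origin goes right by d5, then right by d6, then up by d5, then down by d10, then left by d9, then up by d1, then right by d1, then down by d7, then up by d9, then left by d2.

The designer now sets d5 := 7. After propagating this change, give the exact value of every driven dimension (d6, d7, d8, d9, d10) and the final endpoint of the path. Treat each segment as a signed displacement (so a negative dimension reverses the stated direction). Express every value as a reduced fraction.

Apply edit: d5 := 7
  d6 = d5*5 - d1*3 - d3 = -29/3
  d7 = d1*2 = 28
  d8 = d3/3 + d4 - d6 = 104/9
  d9 = d5 - d3 - 5 = -2/3
  d10 = d2*5 - d4 - d9 = 193/6
Walk from origin (0, 0):
  seg 1: right by d5 = 7 → (7, 0)
  seg 2: right by d6 = -29/3 → (-8/3, 0)
  seg 3: up by d5 = 7 → (-8/3, 7)
  seg 4: down by d10 = 193/6 → (-8/3, -151/6)
  seg 5: left by d9 = -2/3 → (-2, -151/6)
  seg 6: up by d1 = 14 → (-2, -67/6)
  seg 7: right by d1 = 14 → (12, -67/6)
  seg 8: down by d7 = 28 → (12, -235/6)
  seg 9: up by d9 = -2/3 → (12, -239/6)
  seg 10: left by d2 = 13/2 → (11/2, -239/6)

d6 = -29/3
d7 = 28
d8 = 104/9
d9 = -2/3
d10 = 193/6
endpoint = (11/2, -239/6)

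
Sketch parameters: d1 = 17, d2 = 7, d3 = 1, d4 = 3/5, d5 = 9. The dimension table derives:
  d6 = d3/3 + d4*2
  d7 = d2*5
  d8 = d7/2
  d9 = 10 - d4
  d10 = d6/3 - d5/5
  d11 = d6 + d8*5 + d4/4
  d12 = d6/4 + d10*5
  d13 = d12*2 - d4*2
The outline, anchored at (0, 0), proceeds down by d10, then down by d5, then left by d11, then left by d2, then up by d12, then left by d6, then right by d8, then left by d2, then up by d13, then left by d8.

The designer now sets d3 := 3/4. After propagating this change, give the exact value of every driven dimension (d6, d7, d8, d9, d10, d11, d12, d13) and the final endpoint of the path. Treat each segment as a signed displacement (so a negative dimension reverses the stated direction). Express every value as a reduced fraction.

Apply edit: d3 := 3/4
  d6 = d3/3 + d4*2 = 29/20
  d7 = d2*5 = 35
  d8 = d7/2 = 35/2
  d9 = 10 - d4 = 47/5
  d10 = d6/3 - d5/5 = -79/60
  d11 = d6 + d8*5 + d4/4 = 891/10
  d12 = d6/4 + d10*5 = -1493/240
  d13 = d12*2 - d4*2 = -1637/120
Walk from origin (0, 0):
  seg 1: down by d10 = -79/60 → (0, 79/60)
  seg 2: down by d5 = 9 → (0, -461/60)
  seg 3: left by d11 = 891/10 → (-891/10, -461/60)
  seg 4: left by d2 = 7 → (-961/10, -461/60)
  seg 5: up by d12 = -1493/240 → (-961/10, -3337/240)
  seg 6: left by d6 = 29/20 → (-1951/20, -3337/240)
  seg 7: right by d8 = 35/2 → (-1601/20, -3337/240)
  seg 8: left by d2 = 7 → (-1741/20, -3337/240)
  seg 9: up by d13 = -1637/120 → (-1741/20, -6611/240)
  seg 10: left by d8 = 35/2 → (-2091/20, -6611/240)

d6 = 29/20
d7 = 35
d8 = 35/2
d9 = 47/5
d10 = -79/60
d11 = 891/10
d12 = -1493/240
d13 = -1637/120
endpoint = (-2091/20, -6611/240)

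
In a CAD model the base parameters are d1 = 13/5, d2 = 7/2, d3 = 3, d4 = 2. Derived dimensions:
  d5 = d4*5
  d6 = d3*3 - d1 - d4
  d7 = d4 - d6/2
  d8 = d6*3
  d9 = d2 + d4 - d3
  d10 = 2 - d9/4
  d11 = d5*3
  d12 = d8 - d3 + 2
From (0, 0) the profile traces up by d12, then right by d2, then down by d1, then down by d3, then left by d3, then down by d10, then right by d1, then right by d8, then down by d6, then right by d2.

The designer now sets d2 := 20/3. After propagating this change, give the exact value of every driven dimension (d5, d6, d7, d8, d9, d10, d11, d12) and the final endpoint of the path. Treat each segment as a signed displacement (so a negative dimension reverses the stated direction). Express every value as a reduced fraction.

Apply edit: d2 := 20/3
  d5 = d4*5 = 10
  d6 = d3*3 - d1 - d4 = 22/5
  d7 = d4 - d6/2 = -1/5
  d8 = d6*3 = 66/5
  d9 = d2 + d4 - d3 = 17/3
  d10 = 2 - d9/4 = 7/12
  d11 = d5*3 = 30
  d12 = d8 - d3 + 2 = 61/5
Walk from origin (0, 0):
  seg 1: up by d12 = 61/5 → (0, 61/5)
  seg 2: right by d2 = 20/3 → (20/3, 61/5)
  seg 3: down by d1 = 13/5 → (20/3, 48/5)
  seg 4: down by d3 = 3 → (20/3, 33/5)
  seg 5: left by d3 = 3 → (11/3, 33/5)
  seg 6: down by d10 = 7/12 → (11/3, 361/60)
  seg 7: right by d1 = 13/5 → (94/15, 361/60)
  seg 8: right by d8 = 66/5 → (292/15, 361/60)
  seg 9: down by d6 = 22/5 → (292/15, 97/60)
  seg 10: right by d2 = 20/3 → (392/15, 97/60)

d5 = 10
d6 = 22/5
d7 = -1/5
d8 = 66/5
d9 = 17/3
d10 = 7/12
d11 = 30
d12 = 61/5
endpoint = (392/15, 97/60)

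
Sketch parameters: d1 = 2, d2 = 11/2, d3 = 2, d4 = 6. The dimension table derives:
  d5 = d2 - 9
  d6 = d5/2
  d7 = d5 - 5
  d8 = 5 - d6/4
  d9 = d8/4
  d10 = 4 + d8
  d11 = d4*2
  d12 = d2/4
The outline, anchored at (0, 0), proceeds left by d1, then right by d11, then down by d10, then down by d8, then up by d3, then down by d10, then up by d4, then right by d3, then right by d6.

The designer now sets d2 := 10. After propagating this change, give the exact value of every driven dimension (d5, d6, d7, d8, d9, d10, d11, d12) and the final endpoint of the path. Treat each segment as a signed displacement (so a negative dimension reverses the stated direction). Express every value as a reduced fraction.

Apply edit: d2 := 10
  d5 = d2 - 9 = 1
  d6 = d5/2 = 1/2
  d7 = d5 - 5 = -4
  d8 = 5 - d6/4 = 39/8
  d9 = d8/4 = 39/32
  d10 = 4 + d8 = 71/8
  d11 = d4*2 = 12
  d12 = d2/4 = 5/2
Walk from origin (0, 0):
  seg 1: left by d1 = 2 → (-2, 0)
  seg 2: right by d11 = 12 → (10, 0)
  seg 3: down by d10 = 71/8 → (10, -71/8)
  seg 4: down by d8 = 39/8 → (10, -55/4)
  seg 5: up by d3 = 2 → (10, -47/4)
  seg 6: down by d10 = 71/8 → (10, -165/8)
  seg 7: up by d4 = 6 → (10, -117/8)
  seg 8: right by d3 = 2 → (12, -117/8)
  seg 9: right by d6 = 1/2 → (25/2, -117/8)

d5 = 1
d6 = 1/2
d7 = -4
d8 = 39/8
d9 = 39/32
d10 = 71/8
d11 = 12
d12 = 5/2
endpoint = (25/2, -117/8)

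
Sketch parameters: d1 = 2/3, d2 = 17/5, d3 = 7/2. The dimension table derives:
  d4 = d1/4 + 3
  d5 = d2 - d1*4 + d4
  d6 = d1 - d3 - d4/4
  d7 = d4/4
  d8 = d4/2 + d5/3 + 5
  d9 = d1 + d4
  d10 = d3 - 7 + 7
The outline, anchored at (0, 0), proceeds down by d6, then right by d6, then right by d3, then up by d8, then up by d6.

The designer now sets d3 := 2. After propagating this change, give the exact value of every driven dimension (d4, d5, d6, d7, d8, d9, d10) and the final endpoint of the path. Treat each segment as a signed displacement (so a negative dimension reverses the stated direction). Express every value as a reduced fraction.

d4 = 19/6
d5 = 39/10
d6 = -17/8
d7 = 19/24
d8 = 473/60
d9 = 23/6
d10 = 2
endpoint = (-1/8, 473/60)

Apply edit: d3 := 2
  d4 = d1/4 + 3 = 19/6
  d5 = d2 - d1*4 + d4 = 39/10
  d6 = d1 - d3 - d4/4 = -17/8
  d7 = d4/4 = 19/24
  d8 = d4/2 + d5/3 + 5 = 473/60
  d9 = d1 + d4 = 23/6
  d10 = d3 - 7 + 7 = 2
Walk from origin (0, 0):
  seg 1: down by d6 = -17/8 → (0, 17/8)
  seg 2: right by d6 = -17/8 → (-17/8, 17/8)
  seg 3: right by d3 = 2 → (-1/8, 17/8)
  seg 4: up by d8 = 473/60 → (-1/8, 1201/120)
  seg 5: up by d6 = -17/8 → (-1/8, 473/60)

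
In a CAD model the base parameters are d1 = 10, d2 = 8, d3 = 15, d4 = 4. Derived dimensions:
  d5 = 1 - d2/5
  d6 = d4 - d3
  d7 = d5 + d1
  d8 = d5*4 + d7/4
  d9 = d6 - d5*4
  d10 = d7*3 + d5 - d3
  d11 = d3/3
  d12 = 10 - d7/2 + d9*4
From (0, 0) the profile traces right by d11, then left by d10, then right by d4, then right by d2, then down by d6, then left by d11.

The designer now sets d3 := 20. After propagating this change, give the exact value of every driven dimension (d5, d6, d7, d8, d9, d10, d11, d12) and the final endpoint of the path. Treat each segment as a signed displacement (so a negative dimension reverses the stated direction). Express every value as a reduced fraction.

Apply edit: d3 := 20
  d5 = 1 - d2/5 = -3/5
  d6 = d4 - d3 = -16
  d7 = d5 + d1 = 47/5
  d8 = d5*4 + d7/4 = -1/20
  d9 = d6 - d5*4 = -68/5
  d10 = d7*3 + d5 - d3 = 38/5
  d11 = d3/3 = 20/3
  d12 = 10 - d7/2 + d9*4 = -491/10
Walk from origin (0, 0):
  seg 1: right by d11 = 20/3 → (20/3, 0)
  seg 2: left by d10 = 38/5 → (-14/15, 0)
  seg 3: right by d4 = 4 → (46/15, 0)
  seg 4: right by d2 = 8 → (166/15, 0)
  seg 5: down by d6 = -16 → (166/15, 16)
  seg 6: left by d11 = 20/3 → (22/5, 16)

d5 = -3/5
d6 = -16
d7 = 47/5
d8 = -1/20
d9 = -68/5
d10 = 38/5
d11 = 20/3
d12 = -491/10
endpoint = (22/5, 16)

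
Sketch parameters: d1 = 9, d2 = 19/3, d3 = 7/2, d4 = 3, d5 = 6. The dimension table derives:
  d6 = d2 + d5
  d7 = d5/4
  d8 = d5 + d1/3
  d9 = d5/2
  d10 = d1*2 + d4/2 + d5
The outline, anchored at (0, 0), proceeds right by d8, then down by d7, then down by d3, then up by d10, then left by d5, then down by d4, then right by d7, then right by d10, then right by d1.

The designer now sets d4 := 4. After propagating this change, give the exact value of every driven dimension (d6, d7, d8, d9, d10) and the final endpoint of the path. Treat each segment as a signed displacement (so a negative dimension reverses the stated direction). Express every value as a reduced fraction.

d6 = 37/3
d7 = 3/2
d8 = 9
d9 = 3
d10 = 26
endpoint = (79/2, 17)

Apply edit: d4 := 4
  d6 = d2 + d5 = 37/3
  d7 = d5/4 = 3/2
  d8 = d5 + d1/3 = 9
  d9 = d5/2 = 3
  d10 = d1*2 + d4/2 + d5 = 26
Walk from origin (0, 0):
  seg 1: right by d8 = 9 → (9, 0)
  seg 2: down by d7 = 3/2 → (9, -3/2)
  seg 3: down by d3 = 7/2 → (9, -5)
  seg 4: up by d10 = 26 → (9, 21)
  seg 5: left by d5 = 6 → (3, 21)
  seg 6: down by d4 = 4 → (3, 17)
  seg 7: right by d7 = 3/2 → (9/2, 17)
  seg 8: right by d10 = 26 → (61/2, 17)
  seg 9: right by d1 = 9 → (79/2, 17)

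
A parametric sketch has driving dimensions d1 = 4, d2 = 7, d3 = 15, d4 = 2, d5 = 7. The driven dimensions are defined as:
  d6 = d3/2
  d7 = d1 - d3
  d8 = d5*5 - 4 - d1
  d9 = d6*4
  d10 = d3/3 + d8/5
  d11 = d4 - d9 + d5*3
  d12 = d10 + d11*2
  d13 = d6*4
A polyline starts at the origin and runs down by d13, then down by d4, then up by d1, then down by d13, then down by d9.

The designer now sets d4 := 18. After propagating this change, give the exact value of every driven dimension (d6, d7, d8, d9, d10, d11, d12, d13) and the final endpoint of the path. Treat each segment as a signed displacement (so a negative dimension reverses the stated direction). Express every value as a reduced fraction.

d6 = 15/2
d7 = -11
d8 = 27
d9 = 30
d10 = 52/5
d11 = 9
d12 = 142/5
d13 = 30
endpoint = (0, -104)

Apply edit: d4 := 18
  d6 = d3/2 = 15/2
  d7 = d1 - d3 = -11
  d8 = d5*5 - 4 - d1 = 27
  d9 = d6*4 = 30
  d10 = d3/3 + d8/5 = 52/5
  d11 = d4 - d9 + d5*3 = 9
  d12 = d10 + d11*2 = 142/5
  d13 = d6*4 = 30
Walk from origin (0, 0):
  seg 1: down by d13 = 30 → (0, -30)
  seg 2: down by d4 = 18 → (0, -48)
  seg 3: up by d1 = 4 → (0, -44)
  seg 4: down by d13 = 30 → (0, -74)
  seg 5: down by d9 = 30 → (0, -104)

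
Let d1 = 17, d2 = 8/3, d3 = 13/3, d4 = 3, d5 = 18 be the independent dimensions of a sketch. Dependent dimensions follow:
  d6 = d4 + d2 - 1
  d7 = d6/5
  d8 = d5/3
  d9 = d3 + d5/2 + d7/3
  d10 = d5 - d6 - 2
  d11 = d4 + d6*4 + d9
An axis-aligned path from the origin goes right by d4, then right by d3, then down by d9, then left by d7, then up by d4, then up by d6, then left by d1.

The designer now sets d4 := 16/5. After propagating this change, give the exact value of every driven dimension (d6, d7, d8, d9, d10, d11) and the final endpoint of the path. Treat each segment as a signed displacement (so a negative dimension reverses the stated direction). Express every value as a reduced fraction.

Apply edit: d4 := 16/5
  d6 = d4 + d2 - 1 = 73/15
  d7 = d6/5 = 73/75
  d8 = d5/3 = 6
  d9 = d3 + d5/2 + d7/3 = 3073/225
  d10 = d5 - d6 - 2 = 167/15
  d11 = d4 + d6*4 + d9 = 8173/225
Walk from origin (0, 0):
  seg 1: right by d4 = 16/5 → (16/5, 0)
  seg 2: right by d3 = 13/3 → (113/15, 0)
  seg 3: down by d9 = 3073/225 → (113/15, -3073/225)
  seg 4: left by d7 = 73/75 → (164/25, -3073/225)
  seg 5: up by d4 = 16/5 → (164/25, -2353/225)
  seg 6: up by d6 = 73/15 → (164/25, -1258/225)
  seg 7: left by d1 = 17 → (-261/25, -1258/225)

d6 = 73/15
d7 = 73/75
d8 = 6
d9 = 3073/225
d10 = 167/15
d11 = 8173/225
endpoint = (-261/25, -1258/225)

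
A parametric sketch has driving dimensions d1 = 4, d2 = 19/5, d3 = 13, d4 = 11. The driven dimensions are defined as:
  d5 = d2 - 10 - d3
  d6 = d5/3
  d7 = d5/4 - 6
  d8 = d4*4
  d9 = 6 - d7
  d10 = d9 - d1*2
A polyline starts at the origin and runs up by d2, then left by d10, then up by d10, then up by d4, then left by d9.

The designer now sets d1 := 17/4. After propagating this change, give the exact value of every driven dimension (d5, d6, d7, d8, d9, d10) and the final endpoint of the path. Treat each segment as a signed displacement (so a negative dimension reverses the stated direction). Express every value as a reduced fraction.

Apply edit: d1 := 17/4
  d5 = d2 - 10 - d3 = -96/5
  d6 = d5/3 = -32/5
  d7 = d5/4 - 6 = -54/5
  d8 = d4*4 = 44
  d9 = 6 - d7 = 84/5
  d10 = d9 - d1*2 = 83/10
Walk from origin (0, 0):
  seg 1: up by d2 = 19/5 → (0, 19/5)
  seg 2: left by d10 = 83/10 → (-83/10, 19/5)
  seg 3: up by d10 = 83/10 → (-83/10, 121/10)
  seg 4: up by d4 = 11 → (-83/10, 231/10)
  seg 5: left by d9 = 84/5 → (-251/10, 231/10)

d5 = -96/5
d6 = -32/5
d7 = -54/5
d8 = 44
d9 = 84/5
d10 = 83/10
endpoint = (-251/10, 231/10)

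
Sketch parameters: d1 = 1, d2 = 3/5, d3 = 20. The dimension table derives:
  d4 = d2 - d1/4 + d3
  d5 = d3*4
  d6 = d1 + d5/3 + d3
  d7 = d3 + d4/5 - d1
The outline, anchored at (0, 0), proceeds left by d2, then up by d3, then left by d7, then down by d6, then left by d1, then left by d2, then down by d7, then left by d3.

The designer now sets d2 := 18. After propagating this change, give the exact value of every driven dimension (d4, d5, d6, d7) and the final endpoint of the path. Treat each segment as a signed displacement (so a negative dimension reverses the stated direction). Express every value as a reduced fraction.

Apply edit: d2 := 18
  d4 = d2 - d1/4 + d3 = 151/4
  d5 = d3*4 = 80
  d6 = d1 + d5/3 + d3 = 143/3
  d7 = d3 + d4/5 - d1 = 531/20
Walk from origin (0, 0):
  seg 1: left by d2 = 18 → (-18, 0)
  seg 2: up by d3 = 20 → (-18, 20)
  seg 3: left by d7 = 531/20 → (-891/20, 20)
  seg 4: down by d6 = 143/3 → (-891/20, -83/3)
  seg 5: left by d1 = 1 → (-911/20, -83/3)
  seg 6: left by d2 = 18 → (-1271/20, -83/3)
  seg 7: down by d7 = 531/20 → (-1271/20, -3253/60)
  seg 8: left by d3 = 20 → (-1671/20, -3253/60)

d4 = 151/4
d5 = 80
d6 = 143/3
d7 = 531/20
endpoint = (-1671/20, -3253/60)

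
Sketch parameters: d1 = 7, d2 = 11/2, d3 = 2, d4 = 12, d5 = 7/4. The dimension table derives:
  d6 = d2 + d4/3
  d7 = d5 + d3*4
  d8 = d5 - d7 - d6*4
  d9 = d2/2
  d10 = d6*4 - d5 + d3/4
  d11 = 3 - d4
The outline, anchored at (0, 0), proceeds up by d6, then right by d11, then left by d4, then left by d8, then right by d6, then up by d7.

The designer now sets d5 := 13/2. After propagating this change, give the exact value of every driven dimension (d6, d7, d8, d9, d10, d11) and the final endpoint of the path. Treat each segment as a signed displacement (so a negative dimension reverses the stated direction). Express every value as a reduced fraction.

d6 = 19/2
d7 = 29/2
d8 = -46
d9 = 11/4
d10 = 32
d11 = -9
endpoint = (69/2, 24)

Apply edit: d5 := 13/2
  d6 = d2 + d4/3 = 19/2
  d7 = d5 + d3*4 = 29/2
  d8 = d5 - d7 - d6*4 = -46
  d9 = d2/2 = 11/4
  d10 = d6*4 - d5 + d3/4 = 32
  d11 = 3 - d4 = -9
Walk from origin (0, 0):
  seg 1: up by d6 = 19/2 → (0, 19/2)
  seg 2: right by d11 = -9 → (-9, 19/2)
  seg 3: left by d4 = 12 → (-21, 19/2)
  seg 4: left by d8 = -46 → (25, 19/2)
  seg 5: right by d6 = 19/2 → (69/2, 19/2)
  seg 6: up by d7 = 29/2 → (69/2, 24)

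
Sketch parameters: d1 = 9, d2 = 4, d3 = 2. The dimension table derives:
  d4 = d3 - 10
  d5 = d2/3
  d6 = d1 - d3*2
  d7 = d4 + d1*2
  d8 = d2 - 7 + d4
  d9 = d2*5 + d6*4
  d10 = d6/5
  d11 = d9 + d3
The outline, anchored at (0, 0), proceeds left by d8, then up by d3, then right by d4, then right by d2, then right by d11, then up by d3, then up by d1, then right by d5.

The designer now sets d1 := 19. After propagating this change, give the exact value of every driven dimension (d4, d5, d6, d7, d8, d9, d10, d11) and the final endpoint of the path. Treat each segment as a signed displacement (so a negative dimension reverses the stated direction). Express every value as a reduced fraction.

d4 = -8
d5 = 4/3
d6 = 15
d7 = 30
d8 = -11
d9 = 80
d10 = 3
d11 = 82
endpoint = (271/3, 23)

Apply edit: d1 := 19
  d4 = d3 - 10 = -8
  d5 = d2/3 = 4/3
  d6 = d1 - d3*2 = 15
  d7 = d4 + d1*2 = 30
  d8 = d2 - 7 + d4 = -11
  d9 = d2*5 + d6*4 = 80
  d10 = d6/5 = 3
  d11 = d9 + d3 = 82
Walk from origin (0, 0):
  seg 1: left by d8 = -11 → (11, 0)
  seg 2: up by d3 = 2 → (11, 2)
  seg 3: right by d4 = -8 → (3, 2)
  seg 4: right by d2 = 4 → (7, 2)
  seg 5: right by d11 = 82 → (89, 2)
  seg 6: up by d3 = 2 → (89, 4)
  seg 7: up by d1 = 19 → (89, 23)
  seg 8: right by d5 = 4/3 → (271/3, 23)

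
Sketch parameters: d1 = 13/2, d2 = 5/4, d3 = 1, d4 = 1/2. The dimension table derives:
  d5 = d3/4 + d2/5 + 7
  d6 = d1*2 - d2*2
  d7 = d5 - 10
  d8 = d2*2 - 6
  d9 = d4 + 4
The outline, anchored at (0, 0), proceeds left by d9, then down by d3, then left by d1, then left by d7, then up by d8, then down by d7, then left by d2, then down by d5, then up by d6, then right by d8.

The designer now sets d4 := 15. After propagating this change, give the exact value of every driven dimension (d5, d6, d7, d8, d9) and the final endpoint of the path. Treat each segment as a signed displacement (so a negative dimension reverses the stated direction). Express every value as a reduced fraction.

Apply edit: d4 := 15
  d5 = d3/4 + d2/5 + 7 = 15/2
  d6 = d1*2 - d2*2 = 21/2
  d7 = d5 - 10 = -5/2
  d8 = d2*2 - 6 = -7/2
  d9 = d4 + 4 = 19
Walk from origin (0, 0):
  seg 1: left by d9 = 19 → (-19, 0)
  seg 2: down by d3 = 1 → (-19, -1)
  seg 3: left by d1 = 13/2 → (-51/2, -1)
  seg 4: left by d7 = -5/2 → (-23, -1)
  seg 5: up by d8 = -7/2 → (-23, -9/2)
  seg 6: down by d7 = -5/2 → (-23, -2)
  seg 7: left by d2 = 5/4 → (-97/4, -2)
  seg 8: down by d5 = 15/2 → (-97/4, -19/2)
  seg 9: up by d6 = 21/2 → (-97/4, 1)
  seg 10: right by d8 = -7/2 → (-111/4, 1)

d5 = 15/2
d6 = 21/2
d7 = -5/2
d8 = -7/2
d9 = 19
endpoint = (-111/4, 1)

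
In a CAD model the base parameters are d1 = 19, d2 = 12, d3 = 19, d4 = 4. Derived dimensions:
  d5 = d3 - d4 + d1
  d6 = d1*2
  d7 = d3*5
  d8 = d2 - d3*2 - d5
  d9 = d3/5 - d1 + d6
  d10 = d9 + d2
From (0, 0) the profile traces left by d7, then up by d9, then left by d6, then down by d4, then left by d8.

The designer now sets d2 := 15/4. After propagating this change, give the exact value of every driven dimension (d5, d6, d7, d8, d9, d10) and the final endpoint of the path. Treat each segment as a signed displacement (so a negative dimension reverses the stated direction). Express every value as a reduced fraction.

d5 = 34
d6 = 38
d7 = 95
d8 = -273/4
d9 = 114/5
d10 = 531/20
endpoint = (-259/4, 94/5)

Apply edit: d2 := 15/4
  d5 = d3 - d4 + d1 = 34
  d6 = d1*2 = 38
  d7 = d3*5 = 95
  d8 = d2 - d3*2 - d5 = -273/4
  d9 = d3/5 - d1 + d6 = 114/5
  d10 = d9 + d2 = 531/20
Walk from origin (0, 0):
  seg 1: left by d7 = 95 → (-95, 0)
  seg 2: up by d9 = 114/5 → (-95, 114/5)
  seg 3: left by d6 = 38 → (-133, 114/5)
  seg 4: down by d4 = 4 → (-133, 94/5)
  seg 5: left by d8 = -273/4 → (-259/4, 94/5)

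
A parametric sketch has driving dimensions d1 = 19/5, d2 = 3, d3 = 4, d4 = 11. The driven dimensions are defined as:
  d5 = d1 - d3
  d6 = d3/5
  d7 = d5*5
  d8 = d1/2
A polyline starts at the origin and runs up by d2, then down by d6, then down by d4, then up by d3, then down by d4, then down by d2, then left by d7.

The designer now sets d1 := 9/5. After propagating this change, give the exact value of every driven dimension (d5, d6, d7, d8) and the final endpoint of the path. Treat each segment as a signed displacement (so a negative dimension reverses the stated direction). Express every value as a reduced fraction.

d5 = -11/5
d6 = 4/5
d7 = -11
d8 = 9/10
endpoint = (11, -94/5)

Apply edit: d1 := 9/5
  d5 = d1 - d3 = -11/5
  d6 = d3/5 = 4/5
  d7 = d5*5 = -11
  d8 = d1/2 = 9/10
Walk from origin (0, 0):
  seg 1: up by d2 = 3 → (0, 3)
  seg 2: down by d6 = 4/5 → (0, 11/5)
  seg 3: down by d4 = 11 → (0, -44/5)
  seg 4: up by d3 = 4 → (0, -24/5)
  seg 5: down by d4 = 11 → (0, -79/5)
  seg 6: down by d2 = 3 → (0, -94/5)
  seg 7: left by d7 = -11 → (11, -94/5)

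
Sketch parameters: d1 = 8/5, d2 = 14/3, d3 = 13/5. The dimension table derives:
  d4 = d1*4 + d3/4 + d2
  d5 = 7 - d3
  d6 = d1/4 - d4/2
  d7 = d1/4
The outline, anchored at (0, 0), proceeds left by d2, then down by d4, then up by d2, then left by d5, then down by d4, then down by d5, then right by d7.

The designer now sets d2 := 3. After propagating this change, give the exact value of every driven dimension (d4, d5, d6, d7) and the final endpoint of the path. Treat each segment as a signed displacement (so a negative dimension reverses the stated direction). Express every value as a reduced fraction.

Apply edit: d2 := 3
  d4 = d1*4 + d3/4 + d2 = 201/20
  d5 = 7 - d3 = 22/5
  d6 = d1/4 - d4/2 = -37/8
  d7 = d1/4 = 2/5
Walk from origin (0, 0):
  seg 1: left by d2 = 3 → (-3, 0)
  seg 2: down by d4 = 201/20 → (-3, -201/20)
  seg 3: up by d2 = 3 → (-3, -141/20)
  seg 4: left by d5 = 22/5 → (-37/5, -141/20)
  seg 5: down by d4 = 201/20 → (-37/5, -171/10)
  seg 6: down by d5 = 22/5 → (-37/5, -43/2)
  seg 7: right by d7 = 2/5 → (-7, -43/2)

d4 = 201/20
d5 = 22/5
d6 = -37/8
d7 = 2/5
endpoint = (-7, -43/2)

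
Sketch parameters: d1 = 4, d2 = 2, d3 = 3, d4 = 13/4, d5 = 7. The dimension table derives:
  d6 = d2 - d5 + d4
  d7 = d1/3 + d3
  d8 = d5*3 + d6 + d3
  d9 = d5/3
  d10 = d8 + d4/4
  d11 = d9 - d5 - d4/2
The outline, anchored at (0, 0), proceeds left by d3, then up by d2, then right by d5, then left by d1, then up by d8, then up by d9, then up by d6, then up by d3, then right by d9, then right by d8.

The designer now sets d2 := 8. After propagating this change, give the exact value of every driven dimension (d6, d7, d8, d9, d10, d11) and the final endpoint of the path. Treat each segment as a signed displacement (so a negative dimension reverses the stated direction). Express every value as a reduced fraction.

Apply edit: d2 := 8
  d6 = d2 - d5 + d4 = 17/4
  d7 = d1/3 + d3 = 13/3
  d8 = d5*3 + d6 + d3 = 113/4
  d9 = d5/3 = 7/3
  d10 = d8 + d4/4 = 465/16
  d11 = d9 - d5 - d4/2 = -151/24
Walk from origin (0, 0):
  seg 1: left by d3 = 3 → (-3, 0)
  seg 2: up by d2 = 8 → (-3, 8)
  seg 3: right by d5 = 7 → (4, 8)
  seg 4: left by d1 = 4 → (0, 8)
  seg 5: up by d8 = 113/4 → (0, 145/4)
  seg 6: up by d9 = 7/3 → (0, 463/12)
  seg 7: up by d6 = 17/4 → (0, 257/6)
  seg 8: up by d3 = 3 → (0, 275/6)
  seg 9: right by d9 = 7/3 → (7/3, 275/6)
  seg 10: right by d8 = 113/4 → (367/12, 275/6)

d6 = 17/4
d7 = 13/3
d8 = 113/4
d9 = 7/3
d10 = 465/16
d11 = -151/24
endpoint = (367/12, 275/6)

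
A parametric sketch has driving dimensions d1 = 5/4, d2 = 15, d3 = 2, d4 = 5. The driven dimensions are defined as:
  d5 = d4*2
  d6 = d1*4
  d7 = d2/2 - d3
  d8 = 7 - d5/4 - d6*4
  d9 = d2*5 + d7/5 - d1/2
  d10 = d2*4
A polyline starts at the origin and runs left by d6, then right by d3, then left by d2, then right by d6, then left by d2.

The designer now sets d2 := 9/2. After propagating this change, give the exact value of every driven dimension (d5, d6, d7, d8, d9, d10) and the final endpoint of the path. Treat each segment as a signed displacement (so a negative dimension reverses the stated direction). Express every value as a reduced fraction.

Apply edit: d2 := 9/2
  d5 = d4*2 = 10
  d6 = d1*4 = 5
  d7 = d2/2 - d3 = 1/4
  d8 = 7 - d5/4 - d6*4 = -31/2
  d9 = d2*5 + d7/5 - d1/2 = 877/40
  d10 = d2*4 = 18
Walk from origin (0, 0):
  seg 1: left by d6 = 5 → (-5, 0)
  seg 2: right by d3 = 2 → (-3, 0)
  seg 3: left by d2 = 9/2 → (-15/2, 0)
  seg 4: right by d6 = 5 → (-5/2, 0)
  seg 5: left by d2 = 9/2 → (-7, 0)

d5 = 10
d6 = 5
d7 = 1/4
d8 = -31/2
d9 = 877/40
d10 = 18
endpoint = (-7, 0)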